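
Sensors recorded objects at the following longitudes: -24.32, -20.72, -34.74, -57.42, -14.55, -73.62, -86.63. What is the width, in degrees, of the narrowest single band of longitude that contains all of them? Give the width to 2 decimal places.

72.08°

Sort the longitudes: -86.63°, -73.62°, -57.42°, -34.74°, -24.32°, -20.72°, -14.55°.
Eastward gaps between consecutive values (wrapping around): 13.01°, 16.20°, 22.68°, 10.42°, 3.60°, 6.17°, 287.92°.
Largest gap = 287.92° ⇒ minimal covering band is its complement: 360° − 287.92° = 72.08°.
Band runs from -86.63° eastward to -14.55°.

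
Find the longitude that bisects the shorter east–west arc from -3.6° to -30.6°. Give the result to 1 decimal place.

-17.1°

Signed shortest Δλ from -3.6° to -30.6° is -27.0°.
Midpoint longitude = -3.6° + (-27.0°)/2 = -3.6° − 13.5° = -17.1°.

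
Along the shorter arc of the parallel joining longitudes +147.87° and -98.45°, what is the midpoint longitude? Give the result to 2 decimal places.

Signed shortest Δλ from +147.87° to -98.45° is +113.68°.
Midpoint longitude = +147.87° + (+113.68°)/2 = +147.87° + 56.84° = +204.71°.
Normalise into (−180°, 180°]: -155.29°.
(The naïve average (+147.87 + -98.45)/2 = 24.71° is on the wrong side of the globe.)

-155.29°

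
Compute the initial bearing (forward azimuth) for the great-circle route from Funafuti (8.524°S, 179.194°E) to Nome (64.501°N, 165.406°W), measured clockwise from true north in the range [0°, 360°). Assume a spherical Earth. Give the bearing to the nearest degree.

Δλ = -165.406 − 179.194 = -344.600°; wrapped into (−180°, 180°]: 15.400°.
θ = atan2( sin Δλ · cos φ₂ , cos φ₁ · sin φ₂ − sin φ₁ · cos φ₂ · cos Δλ )
  = atan2(0.11432, 0.95414) = 6.832° → normalised to [0°, 360°): 6.832°.

7°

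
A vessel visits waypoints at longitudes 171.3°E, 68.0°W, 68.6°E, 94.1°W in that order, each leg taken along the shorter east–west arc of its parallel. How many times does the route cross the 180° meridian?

Leg 1: +171.3° → -68.0°, shortest Δλ = 120.7° (east) — crosses 180°.
Leg 2: -68.0° → +68.6°, shortest Δλ = 136.6° (east) — does not cross 180°.
Leg 3: +68.6° → -94.1°, shortest Δλ = -162.7° (west) — does not cross 180°.
Total crossings: 1.

1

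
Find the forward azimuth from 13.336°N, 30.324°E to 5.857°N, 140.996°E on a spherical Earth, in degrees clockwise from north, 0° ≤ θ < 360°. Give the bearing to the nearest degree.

Δλ = 140.996 − 30.324 = 110.672°.
θ = atan2( sin Δλ · cos φ₂ , cos φ₁ · sin φ₂ − sin φ₁ · cos φ₂ · cos Δλ )
  = atan2(0.93073, 0.18030) = 79.037° → normalised to [0°, 360°): 79.037°.

79°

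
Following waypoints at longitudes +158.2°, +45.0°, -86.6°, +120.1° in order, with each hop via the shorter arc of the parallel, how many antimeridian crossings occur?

Leg 1: +158.2° → +45.0°, shortest Δλ = -113.2° (west) — does not cross 180°.
Leg 2: +45.0° → -86.6°, shortest Δλ = -131.6° (west) — does not cross 180°.
Leg 3: -86.6° → +120.1°, shortest Δλ = -153.3° (west) — crosses 180°.
Total crossings: 1.

1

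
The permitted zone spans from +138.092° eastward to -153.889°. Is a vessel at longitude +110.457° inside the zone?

No

Band width going east from +138.092° to -153.889°: ((-153.889 − 138.092) mod 360) = 68.019°.
Offset of +110.457° east of the west edge: ((110.457 − 138.092) mod 360) = 332.365°.
332.365° > 68.019° ⇒ outside.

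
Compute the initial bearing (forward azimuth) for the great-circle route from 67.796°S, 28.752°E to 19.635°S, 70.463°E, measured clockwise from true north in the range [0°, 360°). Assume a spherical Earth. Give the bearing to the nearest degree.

50°

Δλ = 70.463 − 28.752 = 41.711°.
θ = atan2( sin Δλ · cos φ₂ , cos φ₁ · sin φ₂ − sin φ₁ · cos φ₂ · cos Δλ )
  = atan2(0.62668, 0.52398) = 50.101° → normalised to [0°, 360°): 50.101°.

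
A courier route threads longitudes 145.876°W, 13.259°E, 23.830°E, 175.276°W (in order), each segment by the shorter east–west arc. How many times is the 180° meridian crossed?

1

Leg 1: -145.876° → +13.259°, shortest Δλ = 159.135° (east) — does not cross 180°.
Leg 2: +13.259° → +23.830°, shortest Δλ = 10.571° (east) — does not cross 180°.
Leg 3: +23.830° → -175.276°, shortest Δλ = 160.894° (east) — crosses 180°.
Total crossings: 1.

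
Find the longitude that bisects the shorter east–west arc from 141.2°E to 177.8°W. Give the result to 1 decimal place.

161.7°E

Signed shortest Δλ from +141.2° to -177.8° is +41.0°.
Midpoint longitude = +141.2° + (+41.0°)/2 = +141.2° + 20.5° = +161.7°.
(The naïve average (+141.2 + -177.8)/2 = -18.3° is on the wrong side of the globe.)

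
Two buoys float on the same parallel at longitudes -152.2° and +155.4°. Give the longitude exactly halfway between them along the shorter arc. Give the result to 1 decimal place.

-178.4°

Signed shortest Δλ from -152.2° to +155.4° is -52.4°.
Midpoint longitude = -152.2° + (-52.4°)/2 = -152.2° − 26.2° = -178.4°.
(The naïve average (-152.2 + +155.4)/2 = 1.6° is on the wrong side of the globe.)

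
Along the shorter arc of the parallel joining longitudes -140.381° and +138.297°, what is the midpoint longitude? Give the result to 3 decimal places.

Signed shortest Δλ from -140.381° to +138.297° is -81.322°.
Midpoint longitude = -140.381° + (-81.322°)/2 = -140.381° − 40.661° = -181.042°.
Normalise into (−180°, 180°]: +178.958°.
(The naïve average (-140.381 + +138.297)/2 = -1.042° is on the wrong side of the globe.)

+178.958°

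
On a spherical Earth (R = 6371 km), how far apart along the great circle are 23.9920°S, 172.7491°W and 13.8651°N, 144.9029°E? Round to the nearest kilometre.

6235 km

Δλ = 144.9029 − -172.7491 = 317.6520°; wrapped into (−180°, 180°]: -42.3480°.
Δφ = 13.8651 − -23.9920 = 37.8571°.
a = sin²(Δφ/2) + cos φ₁ · cos φ₂ · sin²(Δλ/2) = 0.220950.
c = 2·atan2(√a, √(1−a)) = 0.97870 rad → d = 6371·c ≈ 6235.30 km.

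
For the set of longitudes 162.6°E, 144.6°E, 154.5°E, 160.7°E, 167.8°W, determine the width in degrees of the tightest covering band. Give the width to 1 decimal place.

47.6°

Sort the longitudes: -167.8°, +144.6°, +154.5°, +160.7°, +162.6°.
Eastward gaps between consecutive values (wrapping around): 312.4°, 9.9°, 6.2°, 1.9°, 29.6°.
Largest gap = 312.4° ⇒ minimal covering band is its complement: 360° − 312.4° = 47.6°.
Band runs from +144.6° eastward to -167.8°, crossing the antimeridian.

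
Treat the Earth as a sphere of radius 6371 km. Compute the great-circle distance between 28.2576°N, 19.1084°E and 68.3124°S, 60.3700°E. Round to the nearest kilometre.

11259 km

Δλ = 60.3700 − 19.1084 = 41.2616°.
Δφ = -68.3124 − 28.2576 = -96.5700°.
a = sin²(Δφ/2) + cos φ₁ · cos φ₂ · sin²(Δλ/2) = 0.597619.
c = 2·atan2(√a, √(1−a)) = 1.76730 rad → d = 6371·c ≈ 11259.45 km.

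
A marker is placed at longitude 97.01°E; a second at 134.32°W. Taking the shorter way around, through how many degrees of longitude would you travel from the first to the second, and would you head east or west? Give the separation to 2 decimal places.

128.67° east

Raw difference: -134.32 − 97.01 = -231.33°.
Normalise into (−180°, 180°]: -231.33° + 360° = 128.67°.
Positive ⇒ the second point lies to the east; separation 128.67°.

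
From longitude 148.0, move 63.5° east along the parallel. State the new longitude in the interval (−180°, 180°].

-148.5°

Start at +148.0°; shift +63.5° → +211.5°.
+211.5° lies outside (−180°, 180°]; subtract 360° → -148.5°.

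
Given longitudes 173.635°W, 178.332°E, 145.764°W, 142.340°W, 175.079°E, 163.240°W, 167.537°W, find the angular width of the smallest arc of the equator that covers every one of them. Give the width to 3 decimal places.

Sort the longitudes: -173.635°, -167.537°, -163.240°, -145.764°, -142.340°, +175.079°, +178.332°.
Eastward gaps between consecutive values (wrapping around): 6.098°, 4.297°, 17.476°, 3.424°, 317.419°, 3.253°, 8.033°.
Largest gap = 317.419° ⇒ minimal covering band is its complement: 360° − 317.419° = 42.581°.
Band runs from +175.079° eastward to -142.340°, crossing the antimeridian.

42.581°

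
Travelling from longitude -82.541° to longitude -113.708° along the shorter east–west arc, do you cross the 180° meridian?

No

Signed shortest Δλ = ((-113.708 − -82.541 + 180) mod 360) − 180 = -31.167°.
Going west by 31.167° from -82.541° reaches -113.708° without touching 180°.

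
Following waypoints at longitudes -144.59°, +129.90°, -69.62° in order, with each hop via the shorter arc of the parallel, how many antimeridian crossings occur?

2

Leg 1: -144.59° → +129.90°, shortest Δλ = -85.51° (west) — crosses 180°.
Leg 2: +129.90° → -69.62°, shortest Δλ = 160.48° (east) — crosses 180°.
Total crossings: 2.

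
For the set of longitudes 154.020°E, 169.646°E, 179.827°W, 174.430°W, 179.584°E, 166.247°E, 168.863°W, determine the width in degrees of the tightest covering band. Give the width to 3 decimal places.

37.117°

Sort the longitudes: -179.827°, -174.430°, -168.863°, +154.020°, +166.247°, +169.646°, +179.584°.
Eastward gaps between consecutive values (wrapping around): 5.397°, 5.567°, 322.883°, 12.227°, 3.399°, 9.938°, 0.589°.
Largest gap = 322.883° ⇒ minimal covering band is its complement: 360° − 322.883° = 37.117°.
Band runs from +154.020° eastward to -168.863°, crossing the antimeridian.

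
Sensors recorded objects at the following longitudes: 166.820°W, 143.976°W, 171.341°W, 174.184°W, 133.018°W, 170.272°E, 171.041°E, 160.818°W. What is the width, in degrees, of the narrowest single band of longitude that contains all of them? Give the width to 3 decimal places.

Sort the longitudes: -174.184°, -171.341°, -166.820°, -160.818°, -143.976°, -133.018°, +170.272°, +171.041°.
Eastward gaps between consecutive values (wrapping around): 2.843°, 4.521°, 6.002°, 16.842°, 10.958°, 303.290°, 0.769°, 14.775°.
Largest gap = 303.290° ⇒ minimal covering band is its complement: 360° − 303.290° = 56.710°.
Band runs from +170.272° eastward to -133.018°, crossing the antimeridian.

56.710°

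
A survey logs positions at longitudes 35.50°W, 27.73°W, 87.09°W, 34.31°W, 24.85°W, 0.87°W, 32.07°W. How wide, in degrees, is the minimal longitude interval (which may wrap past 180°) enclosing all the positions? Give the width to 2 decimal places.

Sort the longitudes: -87.09°, -35.50°, -34.31°, -32.07°, -27.73°, -24.85°, -0.87°.
Eastward gaps between consecutive values (wrapping around): 51.59°, 1.19°, 2.24°, 4.34°, 2.88°, 23.98°, 273.78°.
Largest gap = 273.78° ⇒ minimal covering band is its complement: 360° − 273.78° = 86.22°.
Band runs from -87.09° eastward to -0.87°.

86.22°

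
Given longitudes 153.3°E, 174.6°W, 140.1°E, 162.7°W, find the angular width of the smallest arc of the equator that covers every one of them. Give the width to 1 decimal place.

Sort the longitudes: -174.6°, -162.7°, +140.1°, +153.3°.
Eastward gaps between consecutive values (wrapping around): 11.9°, 302.8°, 13.2°, 32.1°.
Largest gap = 302.8° ⇒ minimal covering band is its complement: 360° − 302.8° = 57.2°.
Band runs from +140.1° eastward to -162.7°, crossing the antimeridian.

57.2°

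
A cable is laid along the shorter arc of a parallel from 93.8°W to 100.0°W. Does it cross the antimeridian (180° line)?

Signed shortest Δλ = ((-100.0 − -93.8 + 180) mod 360) − 180 = -6.2°.
Going west by 6.2° from -93.8° reaches -100.0° without touching 180°.

No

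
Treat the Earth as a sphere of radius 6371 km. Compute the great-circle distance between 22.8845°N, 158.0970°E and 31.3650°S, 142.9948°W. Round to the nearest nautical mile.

4697 nmi

Δλ = -142.9948 − 158.0970 = -301.0918°; wrapped into (−180°, 180°]: 58.9082°.
Δφ = -31.3650 − 22.8845 = -54.2495°.
a = sin²(Δφ/2) + cos φ₁ · cos φ₂ · sin²(Δλ/2) = 0.398082.
c = 2·atan2(√a, √(1−a)) = 1.36552 rad → d = 6371·c ≈ 8699.74 km ≈ 4697.48 nmi.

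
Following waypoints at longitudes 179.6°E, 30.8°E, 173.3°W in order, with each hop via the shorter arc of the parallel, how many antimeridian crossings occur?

1

Leg 1: +179.6° → +30.8°, shortest Δλ = -148.8° (west) — does not cross 180°.
Leg 2: +30.8° → -173.3°, shortest Δλ = 155.9° (east) — crosses 180°.
Total crossings: 1.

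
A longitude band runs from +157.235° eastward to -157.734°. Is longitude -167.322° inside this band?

Band width going east from +157.235° to -157.734°: ((-157.734 − 157.235) mod 360) = 45.031°.
Offset of -167.322° east of the west edge: ((-167.322 − 157.235) mod 360) = 35.443°.
35.443° ≤ 45.031° ⇒ inside.

Yes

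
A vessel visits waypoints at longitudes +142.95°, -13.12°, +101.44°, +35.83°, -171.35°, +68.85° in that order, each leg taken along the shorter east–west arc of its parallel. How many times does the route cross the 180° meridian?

2

Leg 1: +142.95° → -13.12°, shortest Δλ = -156.07° (west) — does not cross 180°.
Leg 2: -13.12° → +101.44°, shortest Δλ = 114.56° (east) — does not cross 180°.
Leg 3: +101.44° → +35.83°, shortest Δλ = -65.61° (west) — does not cross 180°.
Leg 4: +35.83° → -171.35°, shortest Δλ = 152.82° (east) — crosses 180°.
Leg 5: -171.35° → +68.85°, shortest Δλ = -119.8° (west) — crosses 180°.
Total crossings: 2.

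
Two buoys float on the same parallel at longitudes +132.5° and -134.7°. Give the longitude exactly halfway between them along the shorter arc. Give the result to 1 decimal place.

+178.9°

Signed shortest Δλ from +132.5° to -134.7° is +92.8°.
Midpoint longitude = +132.5° + (+92.8°)/2 = +132.5° + 46.4° = +178.9°.
(The naïve average (+132.5 + -134.7)/2 = -1.1° is on the wrong side of the globe.)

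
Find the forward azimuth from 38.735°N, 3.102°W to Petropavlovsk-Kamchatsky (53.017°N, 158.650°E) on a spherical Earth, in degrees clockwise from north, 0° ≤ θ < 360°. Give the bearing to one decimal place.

Δλ = 158.650 − -3.102 = 161.752°.
θ = atan2( sin Δλ · cos φ₂ , cos φ₁ · sin φ₂ − sin φ₁ · cos φ₂ · cos Δλ )
  = atan2(0.18837, 0.98060) = 10.874° → normalised to [0°, 360°): 10.874°.

10.9°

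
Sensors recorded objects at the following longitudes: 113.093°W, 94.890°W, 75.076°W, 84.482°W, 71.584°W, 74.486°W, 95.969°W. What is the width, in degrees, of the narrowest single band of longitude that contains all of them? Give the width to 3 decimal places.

Sort the longitudes: -113.093°, -95.969°, -94.890°, -84.482°, -75.076°, -74.486°, -71.584°.
Eastward gaps between consecutive values (wrapping around): 17.124°, 1.079°, 10.408°, 9.406°, 0.590°, 2.902°, 318.491°.
Largest gap = 318.491° ⇒ minimal covering band is its complement: 360° − 318.491° = 41.509°.
Band runs from -113.093° eastward to -71.584°.

41.509°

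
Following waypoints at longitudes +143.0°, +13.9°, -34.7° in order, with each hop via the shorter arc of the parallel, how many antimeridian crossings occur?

Leg 1: +143.0° → +13.9°, shortest Δλ = -129.1° (west) — does not cross 180°.
Leg 2: +13.9° → -34.7°, shortest Δλ = -48.6° (west) — does not cross 180°.
Total crossings: 0.

0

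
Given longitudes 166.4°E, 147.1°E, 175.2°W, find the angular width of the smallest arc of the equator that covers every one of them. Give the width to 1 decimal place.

37.7°

Sort the longitudes: -175.2°, +147.1°, +166.4°.
Eastward gaps between consecutive values (wrapping around): 322.3°, 19.3°, 18.4°.
Largest gap = 322.3° ⇒ minimal covering band is its complement: 360° − 322.3° = 37.7°.
Band runs from +147.1° eastward to -175.2°, crossing the antimeridian.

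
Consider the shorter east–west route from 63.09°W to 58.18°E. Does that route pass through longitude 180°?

No

Signed shortest Δλ = ((58.18 − -63.09 + 180) mod 360) − 180 = 121.27°.
Going east by 121.27° from -63.09° reaches +58.18° without touching 180°.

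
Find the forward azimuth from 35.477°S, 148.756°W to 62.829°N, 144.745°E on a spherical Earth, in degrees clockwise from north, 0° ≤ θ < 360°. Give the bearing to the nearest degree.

Δλ = 144.745 − -148.756 = 293.501°; wrapped into (−180°, 180°]: -66.499°.
θ = atan2( sin Δλ · cos φ₂ , cos φ₁ · sin φ₂ − sin φ₁ · cos φ₂ · cos Δλ )
  = atan2(-0.41877, 0.83017) = -26.768° → normalised to [0°, 360°): 333.232°.

333°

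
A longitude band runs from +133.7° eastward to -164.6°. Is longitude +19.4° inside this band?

No

Band width going east from +133.7° to -164.6°: ((-164.6 − 133.7) mod 360) = 61.7°.
Offset of +19.4° east of the west edge: ((19.4 − 133.7) mod 360) = 245.7°.
245.7° > 61.7° ⇒ outside.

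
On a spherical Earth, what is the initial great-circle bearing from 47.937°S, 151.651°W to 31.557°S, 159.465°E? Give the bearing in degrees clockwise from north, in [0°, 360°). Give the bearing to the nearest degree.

276°

Δλ = 159.465 − -151.651 = 311.116°; wrapped into (−180°, 180°]: -48.884°.
θ = atan2( sin Δλ · cos φ₂ , cos φ₁ · sin φ₂ − sin φ₁ · cos φ₂ · cos Δλ )
  = atan2(-0.64197, 0.06539) = -84.184° → normalised to [0°, 360°): 275.816°.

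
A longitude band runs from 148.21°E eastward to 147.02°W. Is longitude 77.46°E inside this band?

No

Band width going east from +148.21° to -147.02°: ((-147.02 − 148.21) mod 360) = 64.77°.
Offset of +77.46° east of the west edge: ((77.46 − 148.21) mod 360) = 289.25°.
289.25° > 64.77° ⇒ outside.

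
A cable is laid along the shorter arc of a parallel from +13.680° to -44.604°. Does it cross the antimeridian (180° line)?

No

Signed shortest Δλ = ((-44.604 − 13.680 + 180) mod 360) − 180 = -58.284°.
Going west by 58.284° from +13.680° reaches -44.604° without touching 180°.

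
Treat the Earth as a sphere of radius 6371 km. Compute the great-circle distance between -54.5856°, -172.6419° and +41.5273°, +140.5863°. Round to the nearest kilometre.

Δλ = 140.5863 − -172.6419 = 313.2282°; wrapped into (−180°, 180°]: -46.7718°.
Δφ = 41.5273 − -54.5856 = 96.1129°.
a = sin²(Δφ/2) + cos φ₁ · cos φ₂ · sin²(Δλ/2) = 0.621592.
c = 2·atan2(√a, √(1−a)) = 1.81644 rad → d = 6371·c ≈ 11572.56 km.

11573 km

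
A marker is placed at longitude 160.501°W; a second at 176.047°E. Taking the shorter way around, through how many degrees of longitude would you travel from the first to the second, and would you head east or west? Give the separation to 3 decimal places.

Raw difference: 176.047 − -160.501 = 336.548°.
Normalise into (−180°, 180°]: 336.548° − 360° = -23.452°.
Negative ⇒ the second point lies to the west; separation 23.452°.

23.452° west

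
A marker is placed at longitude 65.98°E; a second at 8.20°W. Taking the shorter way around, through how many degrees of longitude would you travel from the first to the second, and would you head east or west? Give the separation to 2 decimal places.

74.18° west

Raw difference: -8.20 − 65.98 = -74.18°.
Normalise into (−180°, 180°]: -74.18° stays -74.18°.
Negative ⇒ the second point lies to the west; separation 74.18°.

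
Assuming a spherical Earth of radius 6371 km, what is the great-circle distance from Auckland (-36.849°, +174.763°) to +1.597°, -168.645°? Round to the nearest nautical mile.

Δλ = -168.645 − 174.763 = -343.408°; wrapped into (−180°, 180°]: 16.592°.
Δφ = 1.597 − -36.849 = 38.446°.
a = sin²(Δφ/2) + cos φ₁ · cos φ₂ · sin²(Δλ/2) = 0.125056.
c = 2·atan2(√a, √(1−a)) = 0.72290 rad → d = 6371·c ≈ 4605.62 km ≈ 2486.83 nmi.

2487 nmi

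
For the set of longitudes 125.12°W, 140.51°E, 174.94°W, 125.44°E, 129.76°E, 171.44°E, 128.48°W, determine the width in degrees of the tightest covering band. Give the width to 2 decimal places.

Sort the longitudes: -174.94°, -128.48°, -125.12°, +125.44°, +129.76°, +140.51°, +171.44°.
Eastward gaps between consecutive values (wrapping around): 46.46°, 3.36°, 250.56°, 4.32°, 10.75°, 30.93°, 13.62°.
Largest gap = 250.56° ⇒ minimal covering band is its complement: 360° − 250.56° = 109.44°.
Band runs from +125.44° eastward to -125.12°, crossing the antimeridian.

109.44°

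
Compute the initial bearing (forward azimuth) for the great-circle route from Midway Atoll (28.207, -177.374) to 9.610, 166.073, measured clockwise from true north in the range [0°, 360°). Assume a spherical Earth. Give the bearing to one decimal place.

223.2°

Δλ = 166.073 − -177.374 = 343.447°; wrapped into (−180°, 180°]: -16.553°.
θ = atan2( sin Δλ · cos φ₂ , cos φ₁ · sin φ₂ − sin φ₁ · cos φ₂ · cos Δλ )
  = atan2(-0.28090, -0.29960) = -136.844° → normalised to [0°, 360°): 223.156°.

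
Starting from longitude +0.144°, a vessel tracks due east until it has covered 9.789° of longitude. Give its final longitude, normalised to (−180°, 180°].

Start at +0.144°; shift +9.789° → +9.933°.
+9.933° already lies in (−180°, 180°].

+9.933°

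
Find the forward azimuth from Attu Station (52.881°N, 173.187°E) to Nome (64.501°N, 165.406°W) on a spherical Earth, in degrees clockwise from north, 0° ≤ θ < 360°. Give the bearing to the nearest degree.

35°

Δλ = -165.406 − 173.187 = -338.593°; wrapped into (−180°, 180°]: 21.407°.
θ = atan2( sin Δλ · cos φ₂ , cos φ₁ · sin φ₂ − sin φ₁ · cos φ₂ · cos Δλ )
  = atan2(0.15713, 0.22510) = 34.916° → normalised to [0°, 360°): 34.916°.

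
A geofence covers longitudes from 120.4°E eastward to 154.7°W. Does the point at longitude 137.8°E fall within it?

Band width going east from +120.4° to -154.7°: ((-154.7 − 120.4) mod 360) = 84.9°.
Offset of +137.8° east of the west edge: ((137.8 − 120.4) mod 360) = 17.4°.
17.4° ≤ 84.9° ⇒ inside.

Yes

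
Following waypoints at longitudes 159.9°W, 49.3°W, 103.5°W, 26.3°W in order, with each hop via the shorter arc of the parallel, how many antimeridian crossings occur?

Leg 1: -159.9° → -49.3°, shortest Δλ = 110.6° (east) — does not cross 180°.
Leg 2: -49.3° → -103.5°, shortest Δλ = -54.2° (west) — does not cross 180°.
Leg 3: -103.5° → -26.3°, shortest Δλ = 77.2° (east) — does not cross 180°.
Total crossings: 0.

0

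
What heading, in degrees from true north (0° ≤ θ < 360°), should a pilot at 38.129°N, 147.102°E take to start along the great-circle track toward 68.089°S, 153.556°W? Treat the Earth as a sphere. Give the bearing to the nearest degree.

159°

Δλ = -153.556 − 147.102 = -300.658°; wrapped into (−180°, 180°]: 59.342°.
θ = atan2( sin Δλ · cos φ₂ , cos φ₁ · sin φ₂ − sin φ₁ · cos φ₂ · cos Δλ )
  = atan2(0.32101, -0.84729) = 159.250° → normalised to [0°, 360°): 159.250°.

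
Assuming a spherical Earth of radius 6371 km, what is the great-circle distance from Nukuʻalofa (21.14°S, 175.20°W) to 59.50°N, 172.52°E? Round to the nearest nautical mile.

Δλ = 172.52 − -175.20 = 347.72°; wrapped into (−180°, 180°]: -12.28°.
Δφ = 59.50 − -21.14 = 80.64°.
a = sin²(Δφ/2) + cos φ₁ · cos φ₂ · sin²(Δλ/2) = 0.424097.
c = 2·atan2(√a, √(1−a)) = 1.41840 rad → d = 6371·c ≈ 9036.63 km ≈ 4879.39 nmi.

4879 nmi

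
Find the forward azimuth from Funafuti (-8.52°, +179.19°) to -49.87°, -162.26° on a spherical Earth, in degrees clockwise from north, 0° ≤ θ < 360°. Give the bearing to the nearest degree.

Δλ = -162.26 − 179.19 = -341.45°; wrapped into (−180°, 180°]: 18.55°.
θ = atan2( sin Δλ · cos φ₂ , cos φ₁ · sin φ₂ − sin φ₁ · cos φ₂ · cos Δλ )
  = atan2(0.20504, -0.66562) = 162.879° → normalised to [0°, 360°): 162.879°.

163°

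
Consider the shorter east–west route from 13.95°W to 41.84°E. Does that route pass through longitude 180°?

No

Signed shortest Δλ = ((41.84 − -13.95 + 180) mod 360) − 180 = 55.79°.
Going east by 55.79° from -13.95° reaches +41.84° without touching 180°.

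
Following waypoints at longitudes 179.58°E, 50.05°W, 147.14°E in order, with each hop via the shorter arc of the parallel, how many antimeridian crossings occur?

2

Leg 1: +179.58° → -50.05°, shortest Δλ = 130.37° (east) — crosses 180°.
Leg 2: -50.05° → +147.14°, shortest Δλ = -162.81° (west) — crosses 180°.
Total crossings: 2.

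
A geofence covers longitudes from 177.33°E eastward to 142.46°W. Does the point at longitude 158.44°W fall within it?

Yes

Band width going east from +177.33° to -142.46°: ((-142.46 − 177.33) mod 360) = 40.21°.
Offset of -158.44° east of the west edge: ((-158.44 − 177.33) mod 360) = 24.23°.
24.23° ≤ 40.21° ⇒ inside.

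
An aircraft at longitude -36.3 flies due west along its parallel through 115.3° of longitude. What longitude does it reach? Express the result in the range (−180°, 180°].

-151.6°

Start at -36.3°; shift −115.3° → -151.6°.
-151.6° already lies in (−180°, 180°].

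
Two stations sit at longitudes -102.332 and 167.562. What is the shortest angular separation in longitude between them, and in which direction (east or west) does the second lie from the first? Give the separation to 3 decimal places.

Raw difference: 167.562 − -102.332 = 269.894°.
Normalise into (−180°, 180°]: 269.894° − 360° = -90.106°.
Negative ⇒ the second point lies to the west; separation 90.106°.

90.106° west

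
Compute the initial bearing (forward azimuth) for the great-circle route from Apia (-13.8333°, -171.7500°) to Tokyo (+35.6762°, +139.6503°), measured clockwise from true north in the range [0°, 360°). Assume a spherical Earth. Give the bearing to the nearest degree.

319°

Δλ = 139.6503 − -171.7500 = 311.4003°; wrapped into (−180°, 180°]: -48.5997°.
θ = atan2( sin Δλ · cos φ₂ , cos φ₁ · sin φ₂ − sin φ₁ · cos φ₂ · cos Δλ )
  = atan2(-0.60933, 0.69473) = -41.253° → normalised to [0°, 360°): 318.747°.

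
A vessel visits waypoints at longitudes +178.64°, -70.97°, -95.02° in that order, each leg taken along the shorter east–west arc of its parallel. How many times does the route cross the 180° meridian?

Leg 1: +178.64° → -70.97°, shortest Δλ = 110.39° (east) — crosses 180°.
Leg 2: -70.97° → -95.02°, shortest Δλ = -24.05° (west) — does not cross 180°.
Total crossings: 1.

1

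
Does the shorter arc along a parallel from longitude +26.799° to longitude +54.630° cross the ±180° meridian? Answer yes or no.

Signed shortest Δλ = ((54.630 − 26.799 + 180) mod 360) − 180 = 27.831°.
Going east by 27.831° from +26.799° reaches +54.630° without touching 180°.

No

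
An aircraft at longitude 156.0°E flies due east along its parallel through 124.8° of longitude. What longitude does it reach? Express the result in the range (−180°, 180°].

79.2°W

Start at +156.0°; shift +124.8° → +280.8°.
+280.8° lies outside (−180°, 180°]; subtract 360° → -79.2°.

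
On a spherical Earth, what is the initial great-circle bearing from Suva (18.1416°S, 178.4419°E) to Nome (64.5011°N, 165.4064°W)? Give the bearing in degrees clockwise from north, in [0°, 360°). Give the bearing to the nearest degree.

Δλ = -165.4064 − 178.4419 = -343.8483°; wrapped into (−180°, 180°]: 16.1517°.
θ = atan2( sin Δλ · cos φ₂ , cos φ₁ · sin φ₂ − sin φ₁ · cos φ₂ · cos Δλ )
  = atan2(0.11976, 0.98648) = 6.922° → normalised to [0°, 360°): 6.922°.

7°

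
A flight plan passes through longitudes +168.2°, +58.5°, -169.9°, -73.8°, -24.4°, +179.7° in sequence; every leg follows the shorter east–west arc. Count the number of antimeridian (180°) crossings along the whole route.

Leg 1: +168.2° → +58.5°, shortest Δλ = -109.7° (west) — does not cross 180°.
Leg 2: +58.5° → -169.9°, shortest Δλ = 131.6° (east) — crosses 180°.
Leg 3: -169.9° → -73.8°, shortest Δλ = 96.1° (east) — does not cross 180°.
Leg 4: -73.8° → -24.4°, shortest Δλ = 49.4° (east) — does not cross 180°.
Leg 5: -24.4° → +179.7°, shortest Δλ = -155.9° (west) — crosses 180°.
Total crossings: 2.

2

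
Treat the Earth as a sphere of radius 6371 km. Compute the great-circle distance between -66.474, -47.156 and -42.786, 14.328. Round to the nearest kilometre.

4481 km

Δλ = 14.328 − -47.156 = 61.484°.
Δφ = -42.786 − -66.474 = 23.688°.
a = sin²(Δφ/2) + cos φ₁ · cos φ₂ · sin²(Δλ/2) = 0.118673.
c = 2·atan2(√a, √(1−a)) = 0.70339 rad → d = 6371·c ≈ 4481.29 km.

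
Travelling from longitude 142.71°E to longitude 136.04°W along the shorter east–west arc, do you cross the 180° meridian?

Yes

Naïve |-136.04 − 142.71| = 278.75° > 180°, so the shorter arc goes the other way round — across 180°.
Signed shortest Δλ = ((-136.04 − 142.71 + 180) mod 360) − 180 = 81.25°.
Going east by 81.25° from +142.71° passes through 180° before reaching -136.04°.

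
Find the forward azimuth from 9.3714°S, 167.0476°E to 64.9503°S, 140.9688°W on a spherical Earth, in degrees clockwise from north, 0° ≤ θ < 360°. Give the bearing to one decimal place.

158.6°

Δλ = -140.9688 − 167.0476 = -308.0164°; wrapped into (−180°, 180°]: 51.9836°.
θ = atan2( sin Δλ · cos φ₂ , cos φ₁ · sin φ₂ − sin φ₁ · cos φ₂ · cos Δλ )
  = atan2(0.33357, -0.85139) = 158.605° → normalised to [0°, 360°): 158.605°.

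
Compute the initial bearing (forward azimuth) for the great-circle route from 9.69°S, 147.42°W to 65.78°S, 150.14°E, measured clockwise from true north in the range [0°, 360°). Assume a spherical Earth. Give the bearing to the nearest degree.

203°

Δλ = 150.14 − -147.42 = 297.56°; wrapped into (−180°, 180°]: -62.44°.
θ = atan2( sin Δλ · cos φ₂ , cos φ₁ · sin φ₂ − sin φ₁ · cos φ₂ · cos Δλ )
  = atan2(-0.36369, -0.86702) = -157.243° → normalised to [0°, 360°): 202.757°.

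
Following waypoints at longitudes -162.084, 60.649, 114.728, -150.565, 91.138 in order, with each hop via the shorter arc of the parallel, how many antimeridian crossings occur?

3

Leg 1: -162.084° → +60.649°, shortest Δλ = -137.267° (west) — crosses 180°.
Leg 2: +60.649° → +114.728°, shortest Δλ = 54.079° (east) — does not cross 180°.
Leg 3: +114.728° → -150.565°, shortest Δλ = 94.707° (east) — crosses 180°.
Leg 4: -150.565° → +91.138°, shortest Δλ = -118.297° (west) — crosses 180°.
Total crossings: 3.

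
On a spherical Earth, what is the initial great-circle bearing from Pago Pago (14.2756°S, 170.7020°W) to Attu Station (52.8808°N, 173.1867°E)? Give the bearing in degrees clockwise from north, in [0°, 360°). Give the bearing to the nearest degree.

Δλ = 173.1867 − -170.7020 = 343.8887°; wrapped into (−180°, 180°]: -16.1113°.
θ = atan2( sin Δλ · cos φ₂ , cos φ₁ · sin φ₂ − sin φ₁ · cos φ₂ · cos Δλ )
  = atan2(-0.16747, 0.91572) = -10.364° → normalised to [0°, 360°): 349.636°.

350°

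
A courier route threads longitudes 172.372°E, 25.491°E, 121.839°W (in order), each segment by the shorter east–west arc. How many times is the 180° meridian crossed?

Leg 1: +172.372° → +25.491°, shortest Δλ = -146.881° (west) — does not cross 180°.
Leg 2: +25.491° → -121.839°, shortest Δλ = -147.33° (west) — does not cross 180°.
Total crossings: 0.

0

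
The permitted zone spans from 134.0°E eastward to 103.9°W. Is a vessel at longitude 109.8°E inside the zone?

No

Band width going east from +134.0° to -103.9°: ((-103.9 − 134.0) mod 360) = 122.1°.
Offset of +109.8° east of the west edge: ((109.8 − 134.0) mod 360) = 335.8°.
335.8° > 122.1° ⇒ outside.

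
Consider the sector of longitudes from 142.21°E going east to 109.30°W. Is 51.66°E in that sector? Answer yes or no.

No

Band width going east from +142.21° to -109.30°: ((-109.30 − 142.21) mod 360) = 108.49°.
Offset of +51.66° east of the west edge: ((51.66 − 142.21) mod 360) = 269.45°.
269.45° > 108.49° ⇒ outside.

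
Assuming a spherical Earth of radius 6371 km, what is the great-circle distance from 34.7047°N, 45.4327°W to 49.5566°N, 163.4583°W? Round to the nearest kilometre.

Δλ = -163.4583 − -45.4327 = -118.0256°.
Δφ = 49.5566 − 34.7047 = 14.8519°.
a = sin²(Δφ/2) + cos φ₁ · cos φ₂ · sin²(Δλ/2) = 0.408638.
c = 2·atan2(√a, √(1−a)) = 1.38704 rad → d = 6371·c ≈ 8836.83 km.

8837 km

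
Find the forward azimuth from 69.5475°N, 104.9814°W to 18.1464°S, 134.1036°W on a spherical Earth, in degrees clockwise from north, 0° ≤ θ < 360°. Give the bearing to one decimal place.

Δλ = -134.1036 − -104.9814 = -29.1222°.
θ = atan2( sin Δλ · cos φ₂ , cos φ₁ · sin φ₂ − sin φ₁ · cos φ₂ · cos Δλ )
  = atan2(-0.46247, -0.88663) = -152.453° → normalised to [0°, 360°): 207.547°.

207.5°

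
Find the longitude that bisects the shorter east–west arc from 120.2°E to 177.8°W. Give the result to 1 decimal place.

151.2°E

Signed shortest Δλ from +120.2° to -177.8° is +62.0°.
Midpoint longitude = +120.2° + (+62.0°)/2 = +120.2° + 31.0° = +151.2°.
(The naïve average (+120.2 + -177.8)/2 = -28.8° is on the wrong side of the globe.)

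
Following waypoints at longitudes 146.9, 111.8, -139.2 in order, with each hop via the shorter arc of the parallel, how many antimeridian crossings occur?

1

Leg 1: +146.9° → +111.8°, shortest Δλ = -35.1° (west) — does not cross 180°.
Leg 2: +111.8° → -139.2°, shortest Δλ = 109.0° (east) — crosses 180°.
Total crossings: 1.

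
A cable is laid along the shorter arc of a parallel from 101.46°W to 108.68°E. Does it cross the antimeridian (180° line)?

Naïve |108.68 − -101.46| = 210.14° > 180°, so the shorter arc goes the other way round — across 180°.
Signed shortest Δλ = ((108.68 − -101.46 + 180) mod 360) − 180 = -149.86°.
Going west by 149.86° from -101.46° passes through 180° before reaching +108.68°.

Yes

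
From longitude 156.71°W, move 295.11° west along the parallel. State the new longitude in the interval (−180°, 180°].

Start at -156.71°; shift −295.11° → -451.82°.
-451.82° lies outside (−180°, 180°]; add 360° → -91.82°.

91.82°W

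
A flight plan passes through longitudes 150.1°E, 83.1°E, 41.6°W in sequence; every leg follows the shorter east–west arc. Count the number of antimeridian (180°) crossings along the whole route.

Leg 1: +150.1° → +83.1°, shortest Δλ = -67.0° (west) — does not cross 180°.
Leg 2: +83.1° → -41.6°, shortest Δλ = -124.7° (west) — does not cross 180°.
Total crossings: 0.

0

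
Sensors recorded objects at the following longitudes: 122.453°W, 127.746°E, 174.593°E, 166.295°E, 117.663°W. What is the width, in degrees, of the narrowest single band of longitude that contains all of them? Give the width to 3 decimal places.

Sort the longitudes: -122.453°, -117.663°, +127.746°, +166.295°, +174.593°.
Eastward gaps between consecutive values (wrapping around): 4.790°, 245.409°, 38.549°, 8.298°, 62.954°.
Largest gap = 245.409° ⇒ minimal covering band is its complement: 360° − 245.409° = 114.591°.
Band runs from +127.746° eastward to -117.663°, crossing the antimeridian.

114.591°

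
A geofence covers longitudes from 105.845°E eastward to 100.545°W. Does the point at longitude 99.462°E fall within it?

No

Band width going east from +105.845° to -100.545°: ((-100.545 − 105.845) mod 360) = 153.610°.
Offset of +99.462° east of the west edge: ((99.462 − 105.845) mod 360) = 353.617°.
353.617° > 153.610° ⇒ outside.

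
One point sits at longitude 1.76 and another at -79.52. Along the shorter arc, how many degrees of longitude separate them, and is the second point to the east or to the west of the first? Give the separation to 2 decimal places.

Raw difference: -79.52 − 1.76 = -81.28°.
Normalise into (−180°, 180°]: -81.28° stays -81.28°.
Negative ⇒ the second point lies to the west; separation 81.28°.

81.28° west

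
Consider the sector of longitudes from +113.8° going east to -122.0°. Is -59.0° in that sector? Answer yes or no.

Band width going east from +113.8° to -122.0°: ((-122.0 − 113.8) mod 360) = 124.2°.
Offset of -59.0° east of the west edge: ((-59.0 − 113.8) mod 360) = 187.2°.
187.2° > 124.2° ⇒ outside.

No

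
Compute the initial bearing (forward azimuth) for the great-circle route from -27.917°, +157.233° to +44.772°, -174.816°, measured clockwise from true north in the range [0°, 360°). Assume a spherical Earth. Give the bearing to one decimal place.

Δλ = -174.816 − 157.233 = -332.049°; wrapped into (−180°, 180°]: 27.951°.
θ = atan2( sin Δλ · cos φ₂ , cos φ₁ · sin φ₂ − sin φ₁ · cos φ₂ · cos Δλ )
  = atan2(0.33275, 0.91593) = 19.966° → normalised to [0°, 360°): 19.966°.

20.0°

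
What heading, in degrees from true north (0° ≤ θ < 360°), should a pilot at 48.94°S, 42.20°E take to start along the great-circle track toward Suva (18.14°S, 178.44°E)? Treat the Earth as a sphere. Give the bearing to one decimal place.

Δλ = 178.44 − 42.20 = 136.24°.
θ = atan2( sin Δλ · cos φ₂ , cos φ₁ · sin φ₂ − sin φ₁ · cos φ₂ · cos Δλ )
  = atan2(0.65726, -0.72202) = 137.688° → normalised to [0°, 360°): 137.688°.

137.7°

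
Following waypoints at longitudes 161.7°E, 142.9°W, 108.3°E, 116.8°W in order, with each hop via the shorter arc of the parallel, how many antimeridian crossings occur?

Leg 1: +161.7° → -142.9°, shortest Δλ = 55.4° (east) — crosses 180°.
Leg 2: -142.9° → +108.3°, shortest Δλ = -108.8° (west) — crosses 180°.
Leg 3: +108.3° → -116.8°, shortest Δλ = 134.9° (east) — crosses 180°.
Total crossings: 3.

3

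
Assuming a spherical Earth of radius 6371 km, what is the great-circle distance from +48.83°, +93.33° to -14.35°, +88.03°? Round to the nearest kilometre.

Δλ = 88.03 − 93.33 = -5.30°.
Δφ = -14.35 − 48.83 = -63.18°.
a = sin²(Δφ/2) + cos φ₁ · cos φ₂ · sin²(Δλ/2) = 0.275769.
c = 2·atan2(√a, √(1−a)) = 1.10575 rad → d = 6371·c ≈ 7044.75 km.

7045 km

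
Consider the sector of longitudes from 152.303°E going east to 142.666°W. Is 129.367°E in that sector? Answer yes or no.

No

Band width going east from +152.303° to -142.666°: ((-142.666 − 152.303) mod 360) = 65.031°.
Offset of +129.367° east of the west edge: ((129.367 − 152.303) mod 360) = 337.064°.
337.064° > 65.031° ⇒ outside.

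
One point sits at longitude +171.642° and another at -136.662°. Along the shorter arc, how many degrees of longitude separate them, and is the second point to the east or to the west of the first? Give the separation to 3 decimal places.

51.696° east

Raw difference: -136.662 − 171.642 = -308.304°.
Normalise into (−180°, 180°]: -308.304° + 360° = 51.696°.
Positive ⇒ the second point lies to the east; separation 51.696°.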